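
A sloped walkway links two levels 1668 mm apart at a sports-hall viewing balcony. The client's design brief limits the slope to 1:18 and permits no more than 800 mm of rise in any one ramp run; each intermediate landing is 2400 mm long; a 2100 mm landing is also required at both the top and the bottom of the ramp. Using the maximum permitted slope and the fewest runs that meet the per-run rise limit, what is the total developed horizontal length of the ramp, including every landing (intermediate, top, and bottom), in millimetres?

1668 / 800 = 2.08, so 3 ramp runs are needed. That means 2 intermediate landings.
Ramp run (horizontal) at 1:18: 1668 × 18 = 30024 mm.
2 intermediate landings contribute 2 × 2400 = 4800 mm.
Top and bottom landings: 2 × 2100 = 4200 mm.
Total = 30024 + 4800 + 4200 = 39024 mm.

39024 mm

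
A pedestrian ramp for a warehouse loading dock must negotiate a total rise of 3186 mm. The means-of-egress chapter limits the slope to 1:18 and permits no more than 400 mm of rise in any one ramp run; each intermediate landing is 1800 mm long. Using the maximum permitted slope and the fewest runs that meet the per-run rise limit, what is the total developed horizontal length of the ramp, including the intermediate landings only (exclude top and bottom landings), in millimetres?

69948 mm

⌈3186/400⌉ = 8 ramp runs. That means 7 intermediate landings.
Ramp run (horizontal) at 1:18: 3186 × 18 = 57348 mm.
7 intermediate landings contribute 7 × 1800 = 12600 mm.
Developed length = 57348 + 12600 = 69948 mm.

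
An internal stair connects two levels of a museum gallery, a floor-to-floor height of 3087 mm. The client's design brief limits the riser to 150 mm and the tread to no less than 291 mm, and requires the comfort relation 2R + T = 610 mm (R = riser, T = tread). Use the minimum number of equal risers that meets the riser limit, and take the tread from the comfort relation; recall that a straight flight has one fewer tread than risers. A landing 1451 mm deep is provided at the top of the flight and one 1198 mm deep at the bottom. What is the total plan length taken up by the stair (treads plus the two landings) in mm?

8969 mm

⌈3087/150⌉ = 21 risers.
R = 3087 ÷ 21 = 147 mm.
Tread T = 610 − 2 × 147 = 316 mm (≥ 291 mm).
Going = (21 − 1) × 316 = 6320 mm.
Add landings: 6320 + 1451 + 1198 = 8969 mm.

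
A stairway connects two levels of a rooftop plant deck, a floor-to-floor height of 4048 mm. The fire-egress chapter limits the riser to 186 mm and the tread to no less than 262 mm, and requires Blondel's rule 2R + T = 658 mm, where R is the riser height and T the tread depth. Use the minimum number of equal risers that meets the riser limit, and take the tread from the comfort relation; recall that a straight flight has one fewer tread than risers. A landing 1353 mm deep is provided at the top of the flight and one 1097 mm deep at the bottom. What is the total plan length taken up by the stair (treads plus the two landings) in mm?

8540 mm

⌈4048/186⌉ = 22 risers.
R = 4048 ÷ 22 = 184 mm.
From 2R + T = 658: T = 658 − 368 = 290 mm.
Going = (22 − 1) × 290 = 6090 mm.
Add landings: 6090 + 1353 + 1097 = 8540 mm.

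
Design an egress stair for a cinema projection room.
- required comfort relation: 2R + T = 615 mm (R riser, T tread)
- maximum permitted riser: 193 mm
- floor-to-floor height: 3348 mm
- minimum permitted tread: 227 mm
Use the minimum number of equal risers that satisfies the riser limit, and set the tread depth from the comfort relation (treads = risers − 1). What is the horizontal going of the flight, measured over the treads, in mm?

4131 mm

3348 / 193 = 17.35, so 18 risers are needed.
R = 3348 ÷ 18 = 186 mm.
From 2R + T = 615: T = 615 − 372 = 243 mm.
Going = (18 − 1) × 243 = 4131 mm.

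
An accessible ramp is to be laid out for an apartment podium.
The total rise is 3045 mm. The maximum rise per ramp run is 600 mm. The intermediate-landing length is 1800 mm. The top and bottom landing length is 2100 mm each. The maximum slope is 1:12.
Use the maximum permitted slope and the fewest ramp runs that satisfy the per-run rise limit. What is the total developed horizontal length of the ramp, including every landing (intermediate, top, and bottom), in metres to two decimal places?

49.74 m

⌈3045/600⌉ = 6 ramp runs. That means 5 intermediate landings.
Horizontal run for 3045 mm of rise at 1:12 is 3045 × 12 = 36540 mm.
5 intermediate landings contribute 5 × 1800 = 9000 mm.
Top and bottom landings: 2 × 2100 = 4200 mm.
Total = 36540 + 9000 + 4200 = 49740 mm.
= 49.74 m.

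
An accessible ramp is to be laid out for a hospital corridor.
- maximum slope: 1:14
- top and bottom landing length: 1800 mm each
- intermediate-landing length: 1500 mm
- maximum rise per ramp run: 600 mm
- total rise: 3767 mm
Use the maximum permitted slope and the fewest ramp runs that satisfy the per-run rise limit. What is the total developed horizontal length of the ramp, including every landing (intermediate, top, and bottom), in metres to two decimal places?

65.34 m

⌈3767/600⌉ = 7 ramp runs. That means 6 intermediate landings.
Ramp run (horizontal) at 1:14: 3767 × 14 = 52738 mm.
Intermediate landings: 6 × 1500 = 9000 mm.
Top and bottom landings: 2 × 1800 = 3600 mm.
Total = 52738 + 9000 + 3600 = 65338 mm.
= 65.34 m.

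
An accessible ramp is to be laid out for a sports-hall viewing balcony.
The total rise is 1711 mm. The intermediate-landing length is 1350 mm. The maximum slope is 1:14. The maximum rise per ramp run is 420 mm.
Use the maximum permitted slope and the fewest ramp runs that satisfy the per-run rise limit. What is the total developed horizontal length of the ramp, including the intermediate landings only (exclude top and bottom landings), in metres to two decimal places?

29.35 m

At most 420 each: 1711/420 = 4.07, giving 5 ramp runs. That means 4 intermediate landings.
Horizontal run for 1711 mm of rise at 1:14 is 1711 × 14 = 23954 mm.
4 intermediate landings contribute 4 × 1350 = 5400 mm.
Total developed length = 23954 + 5400 = 29354 mm.
= 29.35 m.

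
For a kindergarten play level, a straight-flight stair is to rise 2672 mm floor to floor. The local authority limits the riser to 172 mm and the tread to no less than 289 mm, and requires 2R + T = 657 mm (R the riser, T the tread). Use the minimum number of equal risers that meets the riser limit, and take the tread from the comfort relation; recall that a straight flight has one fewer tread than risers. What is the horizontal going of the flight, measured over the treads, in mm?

4845 mm

⌈2672/172⌉ = 16 risers.
Riser R = 2672 / 16 = 167 mm, within the 172 mm limit.
Tread T = 657 − 2 × 167 = 323 mm (≥ 289 mm).
16 risers give 15 treads; going = 15 × 323 = 4845 mm.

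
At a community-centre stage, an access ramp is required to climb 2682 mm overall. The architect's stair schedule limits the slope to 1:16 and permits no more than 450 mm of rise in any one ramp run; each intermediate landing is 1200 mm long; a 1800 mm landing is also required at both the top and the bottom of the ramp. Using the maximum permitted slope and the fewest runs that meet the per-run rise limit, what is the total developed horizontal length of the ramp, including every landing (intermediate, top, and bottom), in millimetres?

2682 / 450 = 5.96, so 6 ramp runs are needed. That means 5 intermediate landings.
Ramp run (horizontal) at 1:16: 2682 × 16 = 42912 mm.
5 intermediate landings contribute 5 × 1200 = 6000 mm.
Top and bottom landings: 2 × 1800 = 3600 mm.
Total = 42912 + 6000 + 3600 = 52512 mm.

52512 mm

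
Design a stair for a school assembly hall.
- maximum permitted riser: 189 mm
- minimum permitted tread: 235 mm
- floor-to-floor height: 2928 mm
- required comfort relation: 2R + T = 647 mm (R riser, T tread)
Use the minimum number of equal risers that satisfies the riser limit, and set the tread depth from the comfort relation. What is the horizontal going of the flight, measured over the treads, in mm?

4215 mm

2928 / 189 = 15.492 → round up to 16 risers.
Each riser is 2928/16 = 183 mm (≤ 189 mm).
From 2R + T = 647: T = 647 − 366 = 281 mm.
Going = (16 − 1) × 281 = 4215 mm.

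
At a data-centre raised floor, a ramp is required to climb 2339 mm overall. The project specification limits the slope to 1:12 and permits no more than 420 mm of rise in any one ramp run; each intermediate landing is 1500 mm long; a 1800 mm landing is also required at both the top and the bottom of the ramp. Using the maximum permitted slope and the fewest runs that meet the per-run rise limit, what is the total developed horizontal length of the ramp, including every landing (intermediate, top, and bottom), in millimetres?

39168 mm

2339 / 420 = 5.569 → round up to 6 ramp runs. That means 5 intermediate landings.
Horizontal run for 2339 mm of rise at 1:12 is 2339 × 12 = 28068 mm.
Intermediate landings: 5 × 1500 = 7500 mm.
Top and bottom landings: 2 × 1800 = 3600 mm.
Total = 28068 + 7500 + 3600 = 39168 mm.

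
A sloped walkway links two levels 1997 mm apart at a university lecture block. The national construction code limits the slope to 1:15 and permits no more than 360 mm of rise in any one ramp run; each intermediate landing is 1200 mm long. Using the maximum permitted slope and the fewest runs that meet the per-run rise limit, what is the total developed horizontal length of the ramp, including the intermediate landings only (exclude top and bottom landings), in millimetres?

1997 / 360 = 5.547 → round up to 6 ramp runs. That means 5 intermediate landings.
Ramp run (horizontal) at 1:15: 1997 × 15 = 29955 mm.
Intermediate landings: 5 × 1200 = 6000 mm.
Developed length = 29955 + 6000 = 35955 mm.

35955 mm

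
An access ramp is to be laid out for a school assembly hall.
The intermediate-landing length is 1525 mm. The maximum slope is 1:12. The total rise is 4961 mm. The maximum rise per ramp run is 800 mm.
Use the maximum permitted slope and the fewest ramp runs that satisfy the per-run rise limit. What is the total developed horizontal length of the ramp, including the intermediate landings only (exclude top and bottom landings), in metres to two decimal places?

68.68 m

At most 800 each: 4961/800 = 6.20, giving 7 ramp runs. That means 6 intermediate landings.
Horizontal run for 4961 mm of rise at 1:12 is 4961 × 12 = 59532 mm.
Intermediate landings: 6 × 1525 = 9150 mm.
Developed length = 59532 + 9150 = 68682 mm.
= 68.68 m.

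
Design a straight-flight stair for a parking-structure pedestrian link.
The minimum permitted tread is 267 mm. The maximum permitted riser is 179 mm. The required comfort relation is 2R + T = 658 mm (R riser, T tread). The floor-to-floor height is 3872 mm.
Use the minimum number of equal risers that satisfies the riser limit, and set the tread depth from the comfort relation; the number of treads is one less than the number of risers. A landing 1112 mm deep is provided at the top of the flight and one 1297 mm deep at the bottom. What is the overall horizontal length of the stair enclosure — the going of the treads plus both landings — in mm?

At most 179 each: 3872/179 = 21.63, giving 22 risers.
Riser R = 3872 / 22 = 176 mm, within the 179 mm limit.
From 2R + T = 658: T = 658 − 352 = 306 mm.
22 risers give 21 treads; going = 21 × 306 = 6426 mm.
Add landings: 6426 + 1112 + 1297 = 8835 mm.

8835 mm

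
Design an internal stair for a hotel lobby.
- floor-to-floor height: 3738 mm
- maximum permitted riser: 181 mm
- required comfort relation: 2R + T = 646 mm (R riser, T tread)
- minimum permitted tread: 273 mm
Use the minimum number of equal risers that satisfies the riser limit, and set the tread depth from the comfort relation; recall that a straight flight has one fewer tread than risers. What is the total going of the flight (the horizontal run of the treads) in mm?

5800 mm

3738 / 181 = 20.652 → round up to 21 risers.
Each riser is 3738/21 = 178 mm (≤ 181 mm).
From 2R + T = 646: T = 646 − 356 = 290 mm.
Going = (21 − 1) × 290 = 5800 mm.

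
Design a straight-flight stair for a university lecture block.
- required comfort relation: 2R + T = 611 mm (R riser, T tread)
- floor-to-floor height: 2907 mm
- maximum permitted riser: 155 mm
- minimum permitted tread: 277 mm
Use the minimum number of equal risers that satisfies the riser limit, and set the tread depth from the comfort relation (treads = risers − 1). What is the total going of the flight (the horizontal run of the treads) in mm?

5490 mm

2907 / 155 = 18.755 → round up to 19 risers.
Riser R = 2907 / 19 = 153 mm, within the 155 mm limit.
From 2R + T = 611: T = 611 − 306 = 305 mm.
Treads = 19 − 1 = 18; going = 18 × 305 = 5490 mm.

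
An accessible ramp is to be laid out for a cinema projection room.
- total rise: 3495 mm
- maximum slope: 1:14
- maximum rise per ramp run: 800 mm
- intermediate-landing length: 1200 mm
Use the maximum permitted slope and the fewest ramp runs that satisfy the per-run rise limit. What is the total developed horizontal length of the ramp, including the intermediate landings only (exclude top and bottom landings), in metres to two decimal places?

53.73 m

3495 / 800 = 4.369 → round up to 5 ramp runs. That means 4 intermediate landings.
Ramp run (horizontal) at 1:14: 3495 × 14 = 48930 mm.
Intermediate landings: 4 × 1200 = 4800 mm.
Total developed length = 48930 + 4800 = 53730 mm.
= 53.73 m.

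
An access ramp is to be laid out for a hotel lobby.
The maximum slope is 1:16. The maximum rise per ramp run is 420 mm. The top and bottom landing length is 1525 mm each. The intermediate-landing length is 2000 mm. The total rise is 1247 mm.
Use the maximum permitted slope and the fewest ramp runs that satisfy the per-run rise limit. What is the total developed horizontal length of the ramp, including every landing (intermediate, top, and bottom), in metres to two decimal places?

At most 420 each: 1247/420 = 2.97, giving 3 ramp runs. That means 2 intermediate landings.
Horizontal run for 1247 mm of rise at 1:16 is 1247 × 16 = 19952 mm.
2 intermediate landings contribute 2 × 2000 = 4000 mm.
Top and bottom landings: 2 × 1525 = 3050 mm.
Total = 19952 + 4000 + 3050 = 27002 mm.
= 27.00 m.

27.00 m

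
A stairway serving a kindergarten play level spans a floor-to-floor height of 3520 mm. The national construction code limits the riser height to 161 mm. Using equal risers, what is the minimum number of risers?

22 risers

3520 / 161 = 21.86, so 22 risers are needed.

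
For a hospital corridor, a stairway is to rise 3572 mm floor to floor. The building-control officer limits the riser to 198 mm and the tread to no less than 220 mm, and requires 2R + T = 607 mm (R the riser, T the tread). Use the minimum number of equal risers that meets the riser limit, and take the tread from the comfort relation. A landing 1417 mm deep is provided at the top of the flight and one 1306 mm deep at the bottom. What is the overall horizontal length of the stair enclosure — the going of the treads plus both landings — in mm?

6881 mm

⌈3572/198⌉ = 19 risers.
R = 3572 ÷ 19 = 188 mm.
T = 607 − 2·188 = 231 mm, which satisfies the 220 mm minimum.
Treads = 19 − 1 = 18; going = 18 × 231 = 4158 mm.
Enclosure = 4158 + 1417 + 1306 = 6881 mm.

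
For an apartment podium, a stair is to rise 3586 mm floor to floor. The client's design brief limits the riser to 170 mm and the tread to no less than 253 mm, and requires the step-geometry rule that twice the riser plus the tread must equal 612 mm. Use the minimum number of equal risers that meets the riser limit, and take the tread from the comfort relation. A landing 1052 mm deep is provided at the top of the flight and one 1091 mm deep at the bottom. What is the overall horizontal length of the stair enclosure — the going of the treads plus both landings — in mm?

3586 / 170 = 21.09, so 22 risers are needed.
Riser R = 3586 / 22 = 163 mm, within the 170 mm limit.
From 2R + T = 612: T = 612 − 326 = 286 mm.
22 risers give 21 treads; going = 21 × 286 = 6006 mm.
Enclosure = 6006 + 1052 + 1091 = 8149 mm.

8149 mm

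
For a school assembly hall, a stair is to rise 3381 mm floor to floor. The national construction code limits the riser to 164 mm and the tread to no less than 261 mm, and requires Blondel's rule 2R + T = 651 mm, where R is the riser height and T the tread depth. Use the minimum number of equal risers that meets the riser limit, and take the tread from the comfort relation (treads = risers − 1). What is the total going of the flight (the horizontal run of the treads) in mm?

6580 mm

At most 164 each: 3381/164 = 20.62, giving 21 risers.
Riser R = 3381 / 21 = 161 mm, within the 164 mm limit.
Tread T = 651 − 2 × 161 = 329 mm (≥ 261 mm).
Treads = 21 − 1 = 20; going = 20 × 329 = 6580 mm.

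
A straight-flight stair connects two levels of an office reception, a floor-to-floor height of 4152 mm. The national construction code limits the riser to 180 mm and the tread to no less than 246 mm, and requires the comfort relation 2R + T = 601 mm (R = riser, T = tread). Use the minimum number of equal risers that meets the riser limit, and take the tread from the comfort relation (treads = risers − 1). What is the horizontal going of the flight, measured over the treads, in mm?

At most 180 each: 4152/180 = 23.07, giving 24 risers.
Riser R = 4152 / 24 = 173 mm, within the 180 mm limit.
From 2R + T = 601: T = 601 − 346 = 255 mm.
Going = (24 − 1) × 255 = 5865 mm.

5865 mm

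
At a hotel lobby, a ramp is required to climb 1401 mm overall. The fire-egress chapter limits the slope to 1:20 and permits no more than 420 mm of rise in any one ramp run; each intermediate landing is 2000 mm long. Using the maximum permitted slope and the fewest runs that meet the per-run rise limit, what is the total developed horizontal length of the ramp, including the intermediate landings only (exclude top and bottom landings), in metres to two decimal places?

1401 / 420 = 3.34, so 4 ramp runs are needed. That means 3 intermediate landings.
Ramp run (horizontal) at 1:20: 1401 × 20 = 28020 mm.
3 intermediate landings contribute 3 × 2000 = 6000 mm.
Developed length = 28020 + 6000 = 34020 mm.
= 34.02 m.

34.02 m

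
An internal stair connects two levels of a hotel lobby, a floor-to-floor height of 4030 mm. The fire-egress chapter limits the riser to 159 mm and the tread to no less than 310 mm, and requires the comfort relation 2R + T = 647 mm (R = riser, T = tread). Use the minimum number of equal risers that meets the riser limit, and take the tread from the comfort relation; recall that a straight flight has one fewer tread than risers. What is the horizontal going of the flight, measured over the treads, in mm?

8425 mm

⌈4030/159⌉ = 26 risers.
R = 4030 ÷ 26 = 155 mm.
T = 647 − 2·155 = 337 mm, which satisfies the 310 mm minimum.
26 risers give 25 treads; going = 25 × 337 = 8425 mm.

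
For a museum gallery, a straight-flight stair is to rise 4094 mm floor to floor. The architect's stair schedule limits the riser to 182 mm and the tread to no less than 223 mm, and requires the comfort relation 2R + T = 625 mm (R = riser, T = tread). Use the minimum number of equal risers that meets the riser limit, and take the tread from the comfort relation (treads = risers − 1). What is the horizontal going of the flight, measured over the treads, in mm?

4094 / 182 = 22.49, so 23 risers are needed.
Riser R = 4094 / 23 = 178 mm, within the 182 mm limit.
T = 625 − 2·178 = 269 mm, which satisfies the 223 mm minimum.
Going = (23 − 1) × 269 = 5918 mm.

5918 mm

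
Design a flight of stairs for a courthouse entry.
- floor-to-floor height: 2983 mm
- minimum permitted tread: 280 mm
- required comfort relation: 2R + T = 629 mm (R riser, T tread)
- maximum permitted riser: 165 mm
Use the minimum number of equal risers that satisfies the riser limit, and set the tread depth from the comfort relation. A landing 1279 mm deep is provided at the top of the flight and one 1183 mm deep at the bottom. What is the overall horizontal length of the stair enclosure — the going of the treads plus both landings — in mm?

2983 / 165 = 18.08, so 19 risers are needed.
R = 2983 ÷ 19 = 157 mm.
T = 629 − 2·157 = 315 mm, which satisfies the 280 mm minimum.
Treads = 19 − 1 = 18; going = 18 × 315 = 5670 mm.
Add landings: 5670 + 1279 + 1183 = 8132 mm.

8132 mm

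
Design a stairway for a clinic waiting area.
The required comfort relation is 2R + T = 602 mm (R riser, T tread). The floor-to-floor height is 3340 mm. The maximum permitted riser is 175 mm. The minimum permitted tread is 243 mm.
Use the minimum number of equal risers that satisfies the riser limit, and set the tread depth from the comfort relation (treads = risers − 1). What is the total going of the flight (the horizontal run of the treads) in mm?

⌈3340/175⌉ = 20 risers.
Riser R = 3340 / 20 = 167 mm, within the 175 mm limit.
Tread T = 602 − 2 × 167 = 268 mm (≥ 243 mm).
20 risers give 19 treads; going = 19 × 268 = 5092 mm.

5092 mm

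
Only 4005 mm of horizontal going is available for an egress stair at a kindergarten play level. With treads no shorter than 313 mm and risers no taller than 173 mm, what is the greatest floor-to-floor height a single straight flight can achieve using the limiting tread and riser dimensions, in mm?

4005 / 313 = 12.80, so 12 treads fit.
Risers = treads + 1 = 13.
Maximum height = 13 × 173 = 2249 mm.

2249 mm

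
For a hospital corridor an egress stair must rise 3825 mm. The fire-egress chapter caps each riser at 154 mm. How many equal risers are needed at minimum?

⌈3825/154⌉ = 25 risers.

25 risers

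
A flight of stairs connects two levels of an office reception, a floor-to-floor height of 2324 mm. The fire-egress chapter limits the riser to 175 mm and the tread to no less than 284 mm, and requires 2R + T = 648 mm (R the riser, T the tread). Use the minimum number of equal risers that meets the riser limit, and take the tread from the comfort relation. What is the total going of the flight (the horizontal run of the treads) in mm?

At most 175 each: 2324/175 = 13.28, giving 14 risers.
R = 2324 ÷ 14 = 166 mm.
Tread T = 648 − 2 × 166 = 316 mm (≥ 284 mm).
Going = (14 − 1) × 316 = 4108 mm.

4108 mm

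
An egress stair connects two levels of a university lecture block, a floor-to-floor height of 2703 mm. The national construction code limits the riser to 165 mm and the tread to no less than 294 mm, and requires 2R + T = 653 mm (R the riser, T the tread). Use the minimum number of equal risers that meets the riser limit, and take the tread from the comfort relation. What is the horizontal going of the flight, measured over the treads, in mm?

5360 mm

⌈2703/165⌉ = 17 risers.
Riser R = 2703 / 17 = 159 mm, within the 165 mm limit.
From 2R + T = 653: T = 653 − 318 = 335 mm.
17 risers give 16 treads; going = 16 × 335 = 5360 mm.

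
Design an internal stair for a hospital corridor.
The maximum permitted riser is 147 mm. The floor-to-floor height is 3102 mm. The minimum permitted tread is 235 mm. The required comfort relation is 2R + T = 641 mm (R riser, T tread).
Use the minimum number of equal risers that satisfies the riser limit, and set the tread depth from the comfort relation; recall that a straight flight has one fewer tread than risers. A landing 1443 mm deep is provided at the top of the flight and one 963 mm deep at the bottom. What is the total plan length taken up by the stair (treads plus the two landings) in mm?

9945 mm

At most 147 each: 3102/147 = 21.10, giving 22 risers.
Each riser is 3102/22 = 141 mm (≤ 147 mm).
T = 641 − 2·141 = 359 mm, which satisfies the 235 mm minimum.
Going = (22 − 1) × 359 = 7539 mm.
Add landings: 7539 + 1443 + 963 = 9945 mm.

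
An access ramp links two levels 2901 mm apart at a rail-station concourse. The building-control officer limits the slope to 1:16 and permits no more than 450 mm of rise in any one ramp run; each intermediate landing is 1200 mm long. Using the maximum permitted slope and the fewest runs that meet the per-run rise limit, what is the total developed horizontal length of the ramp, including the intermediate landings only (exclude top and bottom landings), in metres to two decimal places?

53.62 m

2901 / 450 = 6.45, so 7 ramp runs are needed. That means 6 intermediate landings.
Horizontal run for 2901 mm of rise at 1:16 is 2901 × 16 = 46416 mm.
6 intermediate landings contribute 6 × 1200 = 7200 mm.
Total developed length = 46416 + 7200 = 53616 mm.
= 53.62 m.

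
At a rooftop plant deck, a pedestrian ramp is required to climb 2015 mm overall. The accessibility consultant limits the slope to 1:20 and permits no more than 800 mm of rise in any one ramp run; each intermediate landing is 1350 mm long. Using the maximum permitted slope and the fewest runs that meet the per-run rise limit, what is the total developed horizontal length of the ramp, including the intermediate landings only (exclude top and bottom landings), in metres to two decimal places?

43.00 m

At most 800 each: 2015/800 = 2.52, giving 3 ramp runs. That means 2 intermediate landings.
Horizontal run for 2015 mm of rise at 1:20 is 2015 × 20 = 40300 mm.
Intermediate landings: 2 × 1350 = 2700 mm.
Total developed length = 40300 + 2700 = 43000 mm.
= 43.00 m.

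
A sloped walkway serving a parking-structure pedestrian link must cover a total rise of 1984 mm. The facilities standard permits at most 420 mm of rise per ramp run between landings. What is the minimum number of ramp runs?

5 runs

1984 / 420 = 4.72, so 5 ramp runs are needed.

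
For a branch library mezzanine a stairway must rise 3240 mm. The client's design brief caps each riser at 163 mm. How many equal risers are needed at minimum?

20 risers

⌈3240/163⌉ = 20 risers.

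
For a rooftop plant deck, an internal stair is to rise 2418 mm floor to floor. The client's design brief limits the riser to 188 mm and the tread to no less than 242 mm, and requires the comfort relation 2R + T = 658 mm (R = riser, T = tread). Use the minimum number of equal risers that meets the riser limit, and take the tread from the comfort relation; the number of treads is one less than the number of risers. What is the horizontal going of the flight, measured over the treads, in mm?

2418 / 188 = 12.86, so 13 risers are needed.
R = 2418 ÷ 13 = 186 mm.
T = 658 − 2·186 = 286 mm, which satisfies the 242 mm minimum.
13 risers give 12 treads; going = 12 × 286 = 3432 mm.

3432 mm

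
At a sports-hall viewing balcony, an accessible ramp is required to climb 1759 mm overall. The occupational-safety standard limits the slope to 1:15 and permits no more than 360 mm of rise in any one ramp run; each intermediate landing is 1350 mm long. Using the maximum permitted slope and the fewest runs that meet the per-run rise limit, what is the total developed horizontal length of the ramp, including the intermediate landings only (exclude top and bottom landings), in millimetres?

31785 mm

1759 / 360 = 4.886 → round up to 5 ramp runs. That means 4 intermediate landings.
Ramp run (horizontal) at 1:15: 1759 × 15 = 26385 mm.
Intermediate landings: 4 × 1350 = 5400 mm.
Total developed length = 26385 + 5400 = 31785 mm.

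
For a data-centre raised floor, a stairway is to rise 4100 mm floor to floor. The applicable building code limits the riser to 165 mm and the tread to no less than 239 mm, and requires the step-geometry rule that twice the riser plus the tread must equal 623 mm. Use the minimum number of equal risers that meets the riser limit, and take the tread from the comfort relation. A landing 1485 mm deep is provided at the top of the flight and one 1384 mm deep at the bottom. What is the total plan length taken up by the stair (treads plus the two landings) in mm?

9949 mm

4100 / 165 = 24.85, so 25 risers are needed.
Each riser is 4100/25 = 164 mm (≤ 165 mm).
T = 623 − 2·164 = 295 mm, which satisfies the 239 mm minimum.
Treads = 25 − 1 = 24; going = 24 × 295 = 7080 mm.
Add landings: 7080 + 1485 + 1384 = 9949 mm.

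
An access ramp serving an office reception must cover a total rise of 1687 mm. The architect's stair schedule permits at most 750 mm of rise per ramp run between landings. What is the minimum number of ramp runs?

3 runs

1687 / 750 = 2.25, so 3 ramp runs are needed.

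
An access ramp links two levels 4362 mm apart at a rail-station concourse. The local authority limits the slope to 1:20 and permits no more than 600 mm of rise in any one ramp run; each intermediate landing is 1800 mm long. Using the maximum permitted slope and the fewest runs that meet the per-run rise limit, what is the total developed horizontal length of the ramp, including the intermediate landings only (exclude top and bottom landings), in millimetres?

At most 600 each: 4362/600 = 7.27, giving 8 ramp runs. That means 7 intermediate landings.
Horizontal run for 4362 mm of rise at 1:20 is 4362 × 20 = 87240 mm.
Intermediate landings: 7 × 1800 = 12600 mm.
Total developed length = 87240 + 12600 = 99840 mm.

99840 mm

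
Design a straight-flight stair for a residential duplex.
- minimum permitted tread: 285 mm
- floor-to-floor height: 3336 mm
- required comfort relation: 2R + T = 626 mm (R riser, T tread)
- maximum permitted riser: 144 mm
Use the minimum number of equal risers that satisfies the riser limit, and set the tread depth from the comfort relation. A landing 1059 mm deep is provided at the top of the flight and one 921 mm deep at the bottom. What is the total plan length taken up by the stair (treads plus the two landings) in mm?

3336 / 144 = 23.17, so 24 risers are needed.
Riser R = 3336 / 24 = 139 mm, within the 144 mm limit.
Tread T = 626 − 2 × 139 = 348 mm (≥ 285 mm).
Going = (24 − 1) × 348 = 8004 mm.
Add landings: 8004 + 1059 + 921 = 9984 mm.

9984 mm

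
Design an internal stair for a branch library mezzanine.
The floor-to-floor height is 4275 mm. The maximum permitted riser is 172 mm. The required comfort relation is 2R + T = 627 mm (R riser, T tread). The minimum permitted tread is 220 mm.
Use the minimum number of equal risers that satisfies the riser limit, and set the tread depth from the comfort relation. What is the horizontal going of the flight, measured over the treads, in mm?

6840 mm

4275 / 172 = 24.855 → round up to 25 risers.
Each riser is 4275/25 = 171 mm (≤ 172 mm).
Tread T = 627 − 2 × 171 = 285 mm (≥ 220 mm).
Treads = 25 − 1 = 24; going = 24 × 285 = 6840 mm.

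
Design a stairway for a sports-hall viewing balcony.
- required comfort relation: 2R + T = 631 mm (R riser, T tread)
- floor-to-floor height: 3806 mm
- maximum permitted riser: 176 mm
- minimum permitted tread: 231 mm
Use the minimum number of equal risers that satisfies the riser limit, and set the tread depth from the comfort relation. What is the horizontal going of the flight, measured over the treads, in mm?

5985 mm

3806 / 176 = 21.62, so 22 risers are needed.
Each riser is 3806/22 = 173 mm (≤ 176 mm).
T = 631 − 2·173 = 285 mm, which satisfies the 231 mm minimum.
Going = (22 − 1) × 285 = 5985 mm.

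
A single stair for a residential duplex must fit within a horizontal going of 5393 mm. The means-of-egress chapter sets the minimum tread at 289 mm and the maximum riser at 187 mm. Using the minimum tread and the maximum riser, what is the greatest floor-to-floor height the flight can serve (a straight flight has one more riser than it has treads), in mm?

5393 / 289 = 18.66, so 18 treads fit.
Risers = treads + 1 = 19.
Maximum height = 19 × 187 = 3553 mm.

3553 mm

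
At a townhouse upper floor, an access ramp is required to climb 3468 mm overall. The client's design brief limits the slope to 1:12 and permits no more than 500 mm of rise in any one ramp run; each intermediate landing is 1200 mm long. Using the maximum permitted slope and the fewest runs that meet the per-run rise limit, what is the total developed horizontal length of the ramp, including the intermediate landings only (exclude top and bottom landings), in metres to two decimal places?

48.82 m

At most 500 each: 3468/500 = 6.94, giving 7 ramp runs. That means 6 intermediate landings.
Horizontal run for 3468 mm of rise at 1:12 is 3468 × 12 = 41616 mm.
Intermediate landings: 6 × 1200 = 7200 mm.
Total developed length = 41616 + 7200 = 48816 mm.
= 48.82 m.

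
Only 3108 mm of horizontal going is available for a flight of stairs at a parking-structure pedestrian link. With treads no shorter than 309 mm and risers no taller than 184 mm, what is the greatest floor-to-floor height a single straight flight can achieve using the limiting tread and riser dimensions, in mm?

2024 mm

3108 / 309 = 10.06, so 10 treads fit.
Risers = treads + 1 = 11.
Maximum height = 11 × 184 = 2024 mm.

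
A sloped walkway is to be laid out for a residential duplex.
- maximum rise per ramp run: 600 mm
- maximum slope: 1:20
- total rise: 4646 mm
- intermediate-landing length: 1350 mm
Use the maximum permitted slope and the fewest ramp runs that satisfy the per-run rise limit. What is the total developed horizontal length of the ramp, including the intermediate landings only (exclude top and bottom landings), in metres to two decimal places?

4646 / 600 = 7.74, so 8 ramp runs are needed. That means 7 intermediate landings.
Ramp run (horizontal) at 1:20: 4646 × 20 = 92920 mm.
7 intermediate landings contribute 7 × 1350 = 9450 mm.
Total developed length = 92920 + 9450 = 102370 mm.
= 102.37 m.

102.37 m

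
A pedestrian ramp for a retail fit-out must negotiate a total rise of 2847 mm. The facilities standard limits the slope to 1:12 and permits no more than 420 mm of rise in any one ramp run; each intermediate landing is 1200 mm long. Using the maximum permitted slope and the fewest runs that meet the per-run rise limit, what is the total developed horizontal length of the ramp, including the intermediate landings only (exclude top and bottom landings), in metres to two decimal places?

41.36 m

At most 420 each: 2847/420 = 6.78, giving 7 ramp runs. That means 6 intermediate landings.
Horizontal run for 2847 mm of rise at 1:12 is 2847 × 12 = 34164 mm.
6 intermediate landings contribute 6 × 1200 = 7200 mm.
Total developed length = 34164 + 7200 = 41364 mm.
= 41.36 m.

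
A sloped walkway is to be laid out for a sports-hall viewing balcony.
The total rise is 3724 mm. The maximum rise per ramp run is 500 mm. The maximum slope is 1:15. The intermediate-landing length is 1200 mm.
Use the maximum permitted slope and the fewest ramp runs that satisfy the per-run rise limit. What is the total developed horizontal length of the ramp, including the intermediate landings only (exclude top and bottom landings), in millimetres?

64260 mm

3724 / 500 = 7.448 → round up to 8 ramp runs. That means 7 intermediate landings.
Ramp run (horizontal) at 1:15: 3724 × 15 = 55860 mm.
Intermediate landings: 7 × 1200 = 8400 mm.
Developed length = 55860 + 8400 = 64260 mm.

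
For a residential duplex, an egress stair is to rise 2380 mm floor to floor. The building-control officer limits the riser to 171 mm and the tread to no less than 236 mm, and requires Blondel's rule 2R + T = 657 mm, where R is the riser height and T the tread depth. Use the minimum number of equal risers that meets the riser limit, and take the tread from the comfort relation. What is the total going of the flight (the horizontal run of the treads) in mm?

4121 mm

2380 / 171 = 13.918 → round up to 14 risers.
R = 2380 ÷ 14 = 170 mm.
From 2R + T = 657: T = 657 − 340 = 317 mm.
14 risers give 13 treads; going = 13 × 317 = 4121 mm.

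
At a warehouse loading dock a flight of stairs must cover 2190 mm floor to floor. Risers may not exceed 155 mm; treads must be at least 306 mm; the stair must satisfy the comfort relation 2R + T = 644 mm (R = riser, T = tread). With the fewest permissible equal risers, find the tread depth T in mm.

352 mm

2190 / 155 = 14.13, so 15 risers are needed.
Riser R = 2190 / 15 = 146 mm, within the 155 mm limit.
From 2R + T = 644: T = 644 − 292 = 352 mm.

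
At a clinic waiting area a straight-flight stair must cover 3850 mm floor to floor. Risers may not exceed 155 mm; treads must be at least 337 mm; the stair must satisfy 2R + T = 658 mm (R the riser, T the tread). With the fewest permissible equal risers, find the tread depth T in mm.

350 mm

At most 155 each: 3850/155 = 24.84, giving 25 risers.
R = 3850 ÷ 25 = 154 mm.
From 2R + T = 658: T = 658 − 308 = 350 mm.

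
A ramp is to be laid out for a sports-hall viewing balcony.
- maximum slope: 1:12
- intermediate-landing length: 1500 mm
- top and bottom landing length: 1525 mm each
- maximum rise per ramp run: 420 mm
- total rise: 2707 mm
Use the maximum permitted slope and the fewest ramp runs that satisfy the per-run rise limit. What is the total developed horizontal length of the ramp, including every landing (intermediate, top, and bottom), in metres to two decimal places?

44.53 m

2707 / 420 = 6.445 → round up to 7 ramp runs. That means 6 intermediate landings.
Horizontal run for 2707 mm of rise at 1:12 is 2707 × 12 = 32484 mm.
6 intermediate landings contribute 6 × 1500 = 9000 mm.
Top and bottom landings: 2 × 1525 = 3050 mm.
Total = 32484 + 9000 + 3050 = 44534 mm.
= 44.53 m.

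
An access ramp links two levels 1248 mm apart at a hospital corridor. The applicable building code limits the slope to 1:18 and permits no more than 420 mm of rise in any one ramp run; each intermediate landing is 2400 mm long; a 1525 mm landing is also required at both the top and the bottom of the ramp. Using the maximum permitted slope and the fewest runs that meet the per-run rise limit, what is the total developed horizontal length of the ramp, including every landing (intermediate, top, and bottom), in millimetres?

⌈1248/420⌉ = 3 ramp runs. That means 2 intermediate landings.
Horizontal run for 1248 mm of rise at 1:18 is 1248 × 18 = 22464 mm.
Intermediate landings: 2 × 2400 = 4800 mm.
Top and bottom landings: 2 × 1525 = 3050 mm.
Total = 22464 + 4800 + 3050 = 30314 mm.

30314 mm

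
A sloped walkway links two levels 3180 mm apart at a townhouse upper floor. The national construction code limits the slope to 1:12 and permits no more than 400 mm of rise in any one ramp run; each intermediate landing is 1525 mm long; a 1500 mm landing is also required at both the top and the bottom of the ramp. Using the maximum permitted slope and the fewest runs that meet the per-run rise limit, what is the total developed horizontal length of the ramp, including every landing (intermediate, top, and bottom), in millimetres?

3180 / 400 = 7.950 → round up to 8 ramp runs. That means 7 intermediate landings.
Horizontal run for 3180 mm of rise at 1:12 is 3180 × 12 = 38160 mm.
7 intermediate landings contribute 7 × 1525 = 10675 mm.
Top and bottom landings: 2 × 1500 = 3000 mm.
Total = 38160 + 10675 + 3000 = 51835 mm.

51835 mm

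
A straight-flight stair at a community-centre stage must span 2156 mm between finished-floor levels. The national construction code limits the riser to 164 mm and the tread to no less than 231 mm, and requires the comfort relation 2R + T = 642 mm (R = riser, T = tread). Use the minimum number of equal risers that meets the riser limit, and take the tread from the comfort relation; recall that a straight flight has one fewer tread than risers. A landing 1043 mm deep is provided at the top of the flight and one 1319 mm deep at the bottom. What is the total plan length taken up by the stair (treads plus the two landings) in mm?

At most 164 each: 2156/164 = 13.15, giving 14 risers.
Each riser is 2156/14 = 154 mm (≤ 164 mm).
From 2R + T = 642: T = 642 − 308 = 334 mm.
Treads = 14 − 1 = 13; going = 13 × 334 = 4342 mm.
Enclosure = 4342 + 1043 + 1319 = 6704 mm.

6704 mm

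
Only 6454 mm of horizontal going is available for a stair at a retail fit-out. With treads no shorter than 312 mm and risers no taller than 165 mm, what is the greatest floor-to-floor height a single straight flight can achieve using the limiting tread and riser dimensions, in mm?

Treads that fit: ⌊6454 / 312⌋ = 20.
Risers = treads + 1 = 21.
Maximum height = 21 × 165 = 3465 mm.

3465 mm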